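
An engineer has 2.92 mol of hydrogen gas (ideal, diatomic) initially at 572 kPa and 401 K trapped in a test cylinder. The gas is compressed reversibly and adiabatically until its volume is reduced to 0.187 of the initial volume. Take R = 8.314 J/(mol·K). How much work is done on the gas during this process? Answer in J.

23300 J

V₁ = nRT₁/P₁ = 2.92×8.314×401/572 = 17.0 L.
Adiabatic: TV^(γ−1) = const ⇒ T₂ = 401×(5.35)^0.400 = 784 K; PV^γ = const ⇒ P₂ = 5980 kPa.
ΔU = nCvΔT = 2.92×20.8×(784−401) = 23300 J.
Q = 0 for an adiabatic process, so W = −ΔU = -23300 J.
Work done on the gas = −W_by = 23300 J.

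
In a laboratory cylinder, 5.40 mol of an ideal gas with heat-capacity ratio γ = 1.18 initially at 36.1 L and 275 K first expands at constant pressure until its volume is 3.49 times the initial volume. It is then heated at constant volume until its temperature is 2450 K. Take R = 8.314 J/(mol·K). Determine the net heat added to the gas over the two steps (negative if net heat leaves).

P₁ = nRT₁/V₁ = 5.40×8.314×275/36.1 = 342 kPa.
Step 1 — Isobaric: P stays 342 kPa; V/T = const ⇒ T₂ = 960 K, V₂ = 126 L.
W = PΔV = 342×(126−36.1) kPa·L = 30700 J.
ΔU = nCvΔT = 5.40×46.2×(960−275) = 171000 J.
Q = ΔU + W = nCpΔT = 202000 J.
State after step 1: P = 342 kPa, V = 126 L, T = 960 K.
Step 2 — Isochoric: V stays 126 L; P/T = const ⇒ T₂ = 2450 K, P₂ = 873 kPa.
W = 0 (no volume change).
ΔU = nCvΔT = 5.40×46.2×(2450−960) = 372000 J.
Q = ΔU = 372000 J.
Net over both steps: W = 30700 J, Q = 573000 J, ΔU = 542000 J.

573000 J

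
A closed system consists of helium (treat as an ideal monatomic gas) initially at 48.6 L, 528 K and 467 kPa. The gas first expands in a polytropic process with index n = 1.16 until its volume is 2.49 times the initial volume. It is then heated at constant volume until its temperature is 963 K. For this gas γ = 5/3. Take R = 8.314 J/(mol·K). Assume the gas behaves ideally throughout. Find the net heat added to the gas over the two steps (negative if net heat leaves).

n = P₁V₁/(RT₁) = 467×48.6/(8.314×528) = 5.17 mol.
Step 1 — Polytropic n=1.16: T₂ = T₁(V₁/V₂)^(n−1) = 528×(0.402)^0.16 = 456 K; P₂ = P₁(V₁/V₂)^n = 162 kPa.
W = (P₁V₁−P₂V₂)/(n−1) = (467×48.6−162×121)/0.16 = 19300 J.
ΔU = nCvΔT = 5.17×12.5×(456−528) = -4620 J.
Q = ΔU + W = 14600 J.
State after step 1: P = 162 kPa, V = 121 L, T = 456 K.
Step 2 — Isochoric: V stays 121 L; P/T = const ⇒ T₂ = 963 K, P₂ = 342 kPa.
W = 0 (no volume change).
ΔU = nCvΔT = 5.17×12.5×(963−456) = 32700 J.
Q = ΔU = 32700 J.
Net over both steps: W = 19300 J, Q = 47300 J, ΔU = 28000 J.

47300 J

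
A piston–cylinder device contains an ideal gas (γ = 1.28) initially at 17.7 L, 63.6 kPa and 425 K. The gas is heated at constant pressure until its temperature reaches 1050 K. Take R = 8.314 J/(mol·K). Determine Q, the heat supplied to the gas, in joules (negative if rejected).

n = P₁V₁/(RT₁) = 63.6×17.7/(8.314×425) = 0.319 mol.
Isobaric: P stays 63.6 kPa; V/T = const ⇒ T₂ = 1050 K, V₂ = 43.7 L.
W = PΔV = 63.6×(43.7−17.7) kPa·L = 1660 J.
ΔU = nCvΔT = 0.319×29.7×(1050−425) = 5910 J.
Q = ΔU + W = nCpΔT = 7570 J.

7570 J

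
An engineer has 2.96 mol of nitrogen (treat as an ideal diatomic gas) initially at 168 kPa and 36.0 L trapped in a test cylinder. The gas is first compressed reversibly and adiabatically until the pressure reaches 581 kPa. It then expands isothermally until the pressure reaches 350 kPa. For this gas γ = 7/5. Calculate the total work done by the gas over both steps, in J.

-2060 J

T₁ = P₁V₁/(nR) = 168×36.0/(2.96×8.314) = 246 K.
Step 1 — Adiabatic: T₂/T₁ = (P₂/P₁)^((γ−1)/γ) ⇒ T₂ = 246×(3.46)^0.286 = 350 K; V₂ = 14.8 L.
ΔU = nCvΔT = 2.96×20.8×(350−246) = 6430 J.
Q = 0 for an adiabatic process, so W = −ΔU = -6430 J.
State after step 1: P = 581 kPa, V = 14.8 L, T = 350 K.
Step 2 — Isothermal: T stays 350 K; PV = const ⇒ V₂ = 24.6 L, P₂ = 350 kPa.
ΔU = 0 (ideal gas, T constant).
W = nRT ln(V₂/V₁) = 2.96×8.314×350×ln(1.66) = 4370 J.
Q = ΔU + W = 4370 J.
Net over both steps: W = -2060 J, Q = 4370 J, ΔU = 6430 J.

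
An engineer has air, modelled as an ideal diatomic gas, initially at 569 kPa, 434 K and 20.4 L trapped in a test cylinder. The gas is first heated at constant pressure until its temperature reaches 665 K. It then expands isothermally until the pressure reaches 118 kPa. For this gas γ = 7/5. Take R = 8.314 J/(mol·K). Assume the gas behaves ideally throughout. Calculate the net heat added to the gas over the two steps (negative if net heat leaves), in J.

n = P₁V₁/(RT₁) = 569×20.4/(8.314×434) = 3.22 mol.
Step 1 — Isobaric: P stays 569 kPa; V/T = const ⇒ T₂ = 665 K, V₂ = 31.3 L.
W = PΔV = 569×(31.3−20.4) kPa·L = 6180 J.
ΔU = nCvΔT = 3.22×20.8×(665−434) = 15400 J.
Q = ΔU + W = nCpΔT = 21600 J.
State after step 1: P = 569 kPa, V = 31.3 L, T = 665 K.
Step 2 — Isothermal: T stays 665 K; PV = const ⇒ V₂ = 151 L, P₂ = 118 kPa.
ΔU = 0 (ideal gas, T constant).
W = nRT ln(V₂/V₁) = 3.22×8.314×665×ln(4.82) = 28000 J.
Q = ΔU + W = 28000 J.
Net over both steps: W = 34200 J, Q = 49600 J, ΔU = 15400 J.

49600 J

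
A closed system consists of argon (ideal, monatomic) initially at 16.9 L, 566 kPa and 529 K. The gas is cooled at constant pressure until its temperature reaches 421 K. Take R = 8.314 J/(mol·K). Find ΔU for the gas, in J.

n = P₁V₁/(RT₁) = 566×16.9/(8.314×529) = 2.17 mol.
Isobaric: P stays 566 kPa; V/T = const ⇒ T₂ = 421 K, V₂ = 13.4 L.
For an ideal gas ΔU = nCvΔT with Cv = (3/2)R = 12.5 J/(mol·K).
ΔU = 2.17×12.5×(421−529) = -2930 J.

-2930 J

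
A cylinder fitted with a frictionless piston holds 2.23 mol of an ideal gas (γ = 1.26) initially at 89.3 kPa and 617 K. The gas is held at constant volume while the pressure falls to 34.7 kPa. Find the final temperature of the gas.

240 K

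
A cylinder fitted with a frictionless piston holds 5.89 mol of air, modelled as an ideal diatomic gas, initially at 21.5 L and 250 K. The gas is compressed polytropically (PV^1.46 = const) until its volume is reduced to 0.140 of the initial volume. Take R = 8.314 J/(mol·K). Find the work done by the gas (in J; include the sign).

P₁ = nRT₁/V₁ = 5.89×8.314×250/21.5 = 569 kPa.
Polytropic n=1.46: T₂ = T₁(V₁/V₂)^(n−1) = 250×(7.14)^0.46 = 618 K; P₂ = P₁(V₁/V₂)^n = 10000 kPa.
W = (P₁V₁−P₂V₂)/(n−1) = (569×21.5−10000×3.01)/0.46 = -39100 J.

-39100 J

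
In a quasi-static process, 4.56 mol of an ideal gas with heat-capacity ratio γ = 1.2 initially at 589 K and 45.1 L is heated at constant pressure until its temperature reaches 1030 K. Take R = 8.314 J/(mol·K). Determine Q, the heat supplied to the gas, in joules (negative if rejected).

P₁ = nRT₁/V₁ = 4.56×8.314×589/45.1 = 495 kPa.
Isobaric: P stays 495 kPa; V/T = const ⇒ T₂ = 1030 K, V₂ = 78.9 L.
W = PΔV = 495×(78.9−45.1) kPa·L = 16700 J.
ΔU = nCvΔT = 4.56×41.6×(1030−589) = 83600 J.
Q = ΔU + W = nCpΔT = 100000 J.

100000 J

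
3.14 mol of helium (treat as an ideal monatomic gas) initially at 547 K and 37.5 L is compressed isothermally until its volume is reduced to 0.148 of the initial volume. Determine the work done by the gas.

P₁ = nRT₁/V₁ = 3.14×8.314×547/37.5 = 381 kPa.
Isothermal: T stays 547 K; PV = const ⇒ V₂ = 5.55 L, P₂ = 2570 kPa.
W = nRT ln(V₂/V₁) = 3.14×8.314×547×ln(0.148) = -27300 J.

-27300 J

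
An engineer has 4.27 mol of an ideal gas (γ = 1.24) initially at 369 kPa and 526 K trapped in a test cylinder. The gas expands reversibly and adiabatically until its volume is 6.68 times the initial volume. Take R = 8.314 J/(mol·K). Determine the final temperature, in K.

V₁ = nRT₁/P₁ = 4.27×8.314×526/369 = 50.6 L.
Adiabatic: TV^(γ−1) = const ⇒ T₂ = 526×(0.150)^0.240 = 333 K; PV^γ = const ⇒ P₂ = 35.0 kPa.

333 K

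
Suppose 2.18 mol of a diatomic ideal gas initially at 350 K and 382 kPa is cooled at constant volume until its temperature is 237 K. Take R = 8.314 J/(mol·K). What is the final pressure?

V₁ = nRT₁/P₁ = 2.18×8.314×350/382 = 16.6 L.
Isochoric: V stays 16.6 L; P/T = const ⇒ T₂ = 237 K, P₂ = 259 kPa.

259 kPa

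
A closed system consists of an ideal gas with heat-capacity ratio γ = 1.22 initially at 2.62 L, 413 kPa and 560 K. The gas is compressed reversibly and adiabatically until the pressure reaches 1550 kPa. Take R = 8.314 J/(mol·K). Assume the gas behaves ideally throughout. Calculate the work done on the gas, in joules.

1320 J

n = P₁V₁/(RT₁) = 413×2.62/(8.314×560) = 0.232 mol.
Adiabatic: T₂/T₁ = (P₂/P₁)^((γ−1)/γ) ⇒ T₂ = 560×(3.75)^0.180 = 711 K; V₂ = 0.886 L.
ΔU = nCvΔT = 0.232×37.8×(711−560) = 1320 J.
Q = 0 for an adiabatic process, so W = −ΔU = -1320 J.
Work done on the gas = −W_by = 1320 J.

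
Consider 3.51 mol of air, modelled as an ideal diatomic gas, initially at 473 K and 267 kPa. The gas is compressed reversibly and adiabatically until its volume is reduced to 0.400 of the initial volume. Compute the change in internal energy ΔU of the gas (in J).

15300 J

V₁ = nRT₁/P₁ = 3.51×8.314×473/267 = 51.7 L.
Adiabatic: TV^(γ−1) = const ⇒ T₂ = 473×(2.50)^0.400 = 682 K; PV^γ = const ⇒ P₂ = 963 kPa.
For an ideal gas ΔU = nCvΔT with Cv = (5/2)R = 20.8 J/(mol·K).
ΔU = 3.51×20.8×(682−473) = 15300 J.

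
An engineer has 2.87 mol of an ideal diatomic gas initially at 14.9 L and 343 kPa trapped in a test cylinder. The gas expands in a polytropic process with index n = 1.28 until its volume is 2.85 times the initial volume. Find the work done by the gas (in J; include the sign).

4640 J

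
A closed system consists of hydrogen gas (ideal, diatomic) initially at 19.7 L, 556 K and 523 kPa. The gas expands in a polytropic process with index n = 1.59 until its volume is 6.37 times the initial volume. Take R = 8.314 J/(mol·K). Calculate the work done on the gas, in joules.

-11600 J

n = P₁V₁/(RT₁) = 523×19.7/(8.314×556) = 2.23 mol.
Polytropic n=1.59: T₂ = T₁(V₁/V₂)^(n−1) = 556×(0.157)^0.59 = 186 K; P₂ = P₁(V₁/V₂)^n = 27.5 kPa.
W = (P₁V₁−P₂V₂)/(n−1) = (523×19.7−27.5×125)/0.59 = 11600 J.
Work done on the gas = −W_by = -11600 J.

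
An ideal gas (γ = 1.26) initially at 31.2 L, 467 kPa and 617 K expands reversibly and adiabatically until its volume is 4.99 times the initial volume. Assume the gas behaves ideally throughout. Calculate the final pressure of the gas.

61.6 kPa

Adiabatic: TV^(γ−1) = const ⇒ T₂ = 617×(0.200)^0.260 = 406 K; PV^γ = const ⇒ P₂ = 61.6 kPa.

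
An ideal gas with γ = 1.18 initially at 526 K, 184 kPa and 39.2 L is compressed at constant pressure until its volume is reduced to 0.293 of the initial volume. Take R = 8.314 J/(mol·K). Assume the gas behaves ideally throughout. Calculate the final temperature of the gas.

154 K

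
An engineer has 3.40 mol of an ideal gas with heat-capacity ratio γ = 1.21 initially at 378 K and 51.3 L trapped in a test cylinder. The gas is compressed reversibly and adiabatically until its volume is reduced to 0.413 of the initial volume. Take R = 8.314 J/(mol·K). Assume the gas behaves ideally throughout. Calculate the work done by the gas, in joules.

P₁ = nRT₁/V₁ = 3.40×8.314×378/51.3 = 208 kPa.
Adiabatic: TV^(γ−1) = const ⇒ T₂ = 378×(2.42)^0.210 = 455 K; PV^γ = const ⇒ P₂ = 607 kPa.
ΔU = nCvΔT = 3.40×39.6×(455−378) = 10400 J.
Q = 0 for an adiabatic process, so W = −ΔU = -10400 J.

-10400 J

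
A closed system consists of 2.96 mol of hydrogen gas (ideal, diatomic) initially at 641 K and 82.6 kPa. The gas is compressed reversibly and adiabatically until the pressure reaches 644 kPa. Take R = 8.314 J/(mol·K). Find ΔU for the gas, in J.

31500 J

V₁ = nRT₁/P₁ = 2.96×8.314×641/82.6 = 191 L.
Adiabatic: T₂/T₁ = (P₂/P₁)^((γ−1)/γ) ⇒ T₂ = 641×(7.80)^0.286 = 1150 K; V₂ = 44.0 L.
For an ideal gas ΔU = nCvΔT with Cv = (5/2)R = 20.8 J/(mol·K).
ΔU = 2.96×20.8×(1150−641) = 31500 J.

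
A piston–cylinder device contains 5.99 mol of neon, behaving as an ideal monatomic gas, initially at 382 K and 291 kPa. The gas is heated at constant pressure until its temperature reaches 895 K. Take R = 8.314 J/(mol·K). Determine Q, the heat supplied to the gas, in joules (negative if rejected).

V₁ = nRT₁/P₁ = 5.99×8.314×382/291 = 65.4 L.
Isobaric: P stays 291 kPa; V/T = const ⇒ T₂ = 895 K, V₂ = 153 L.
W = PΔV = 291×(153−65.4) kPa·L = 25500 J.
ΔU = nCvΔT = 5.99×12.5×(895−382) = 38300 J.
Q = ΔU + W = nCpΔT = 63900 J.

63900 J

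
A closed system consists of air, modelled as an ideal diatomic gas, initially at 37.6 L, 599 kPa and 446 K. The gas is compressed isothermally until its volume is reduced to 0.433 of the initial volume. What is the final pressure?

1380 kPa

Isothermal: T stays 446 K; PV = const ⇒ V₂ = 16.3 L, P₂ = 1380 kPa.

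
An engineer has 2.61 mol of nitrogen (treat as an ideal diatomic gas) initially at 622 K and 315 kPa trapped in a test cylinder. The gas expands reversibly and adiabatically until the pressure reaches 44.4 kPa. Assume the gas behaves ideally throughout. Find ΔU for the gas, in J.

V₁ = nRT₁/P₁ = 2.61×8.314×622/315 = 42.8 L.
Adiabatic: T₂/T₁ = (P₂/P₁)^((γ−1)/γ) ⇒ T₂ = 622×(0.141)^0.286 = 355 K; V₂ = 174 L.
For an ideal gas ΔU = nCvΔT with Cv = (5/2)R = 20.8 J/(mol·K).
ΔU = 2.61×20.8×(355−622) = -14500 J.

-14500 J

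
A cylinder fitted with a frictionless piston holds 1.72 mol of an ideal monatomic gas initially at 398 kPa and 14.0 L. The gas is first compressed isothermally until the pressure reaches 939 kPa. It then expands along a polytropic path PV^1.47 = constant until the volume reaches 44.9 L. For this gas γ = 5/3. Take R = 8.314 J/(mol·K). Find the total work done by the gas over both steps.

2490 J

T₁ = P₁V₁/(nR) = 398×14.0/(1.72×8.314) = 390 K.
Step 1 — Isothermal: T stays 390 K; PV = const ⇒ V₂ = 5.93 L, P₂ = 939 kPa.
ΔU = 0 (ideal gas, T constant).
W = nRT ln(V₂/V₁) = 1.72×8.314×390×ln(0.424) = -4780 J.
Q = ΔU + W = -4780 J.
State after step 1: P = 939 kPa, V = 5.93 L, T = 390 K.
Step 2 — Polytropic n=1.47: T₂ = T₁(V₁/V₂)^(n−1) = 390×(0.132)^0.47 = 151 K; P₂ = P₁(V₁/V₂)^n = 47.9 kPa.
W = (P₁V₁−P₂V₂)/(n−1) = (939×5.93−47.9×44.9)/0.47 = 7280 J.
ΔU = nCvΔT = 1.72×12.5×(151−390) = -5130 J.
Q = ΔU + W = 2150 J.
Net over both steps: W = 2490 J, Q = -2640 J, ΔU = -5130 J.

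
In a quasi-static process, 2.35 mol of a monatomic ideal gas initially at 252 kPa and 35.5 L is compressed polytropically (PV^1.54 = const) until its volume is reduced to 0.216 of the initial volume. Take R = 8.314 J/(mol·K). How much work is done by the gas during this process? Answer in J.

T₁ = P₁V₁/(nR) = 252×35.5/(2.35×8.314) = 458 K.
Polytropic n=1.54: T₂ = T₁(V₁/V₂)^(n−1) = 458×(4.63)^0.54 = 1050 K; P₂ = P₁(V₁/V₂)^n = 2670 kPa.
W = (P₁V₁−P₂V₂)/(n−1) = (252×35.5−2670×7.67)/0.54 = -21300 J.

-21300 J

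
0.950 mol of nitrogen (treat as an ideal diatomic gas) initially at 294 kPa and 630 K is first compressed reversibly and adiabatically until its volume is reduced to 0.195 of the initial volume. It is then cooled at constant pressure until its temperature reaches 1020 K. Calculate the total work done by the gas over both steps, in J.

V₁ = nRT₁/P₁ = 0.950×8.314×630/294 = 16.9 L.
Step 1 — Adiabatic: TV^(γ−1) = const ⇒ T₂ = 630×(5.13)^0.400 = 1210 K; PV^γ = const ⇒ P₂ = 2900 kPa.
ΔU = nCvΔT = 0.950×20.8×(1210−630) = 11500 J.
Q = 0 for an adiabatic process, so W = −ΔU = -11500 J.
State after step 1: P = 2900 kPa, V = 3.30 L, T = 1210 K.
Step 2 — Isobaric: P stays 2900 kPa; V/T = const ⇒ T₂ = 1020 K, V₂ = 2.78 L.
W = PΔV = 2900×(2.78−3.30) kPa·L = -1510 J.
ΔU = nCvΔT = 0.950×20.8×(1020−1210) = -3780 J.
Q = ΔU + W = nCpΔT = -5290 J.
Net over both steps: W = -13000 J, Q = -5290 J, ΔU = 7700 J.

-13000 J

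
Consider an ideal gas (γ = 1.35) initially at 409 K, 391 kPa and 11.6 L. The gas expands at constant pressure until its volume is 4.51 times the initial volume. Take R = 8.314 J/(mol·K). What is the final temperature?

Isobaric: P stays 391 kPa; V/T = const ⇒ T₂ = 1840 K, V₂ = 52.3 L.

1840 K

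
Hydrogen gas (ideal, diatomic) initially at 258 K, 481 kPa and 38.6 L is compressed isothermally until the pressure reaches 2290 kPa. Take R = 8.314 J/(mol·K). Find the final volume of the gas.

8.11 L

Isothermal: T stays 258 K; PV = const ⇒ V₂ = 8.11 L, P₂ = 2290 kPa.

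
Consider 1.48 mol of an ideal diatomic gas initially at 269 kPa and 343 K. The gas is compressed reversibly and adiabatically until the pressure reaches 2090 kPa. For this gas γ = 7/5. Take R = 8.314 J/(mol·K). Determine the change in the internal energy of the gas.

V₁ = nRT₁/P₁ = 1.48×8.314×343/269 = 15.7 L.
Adiabatic: T₂/T₁ = (P₂/P₁)^((γ−1)/γ) ⇒ T₂ = 343×(7.77)^0.286 = 616 K; V₂ = 3.63 L.
For an ideal gas ΔU = nCvΔT with Cv = (5/2)R = 20.8 J/(mol·K).
ΔU = 1.48×20.8×(616−343) = 8400 J.

8400 J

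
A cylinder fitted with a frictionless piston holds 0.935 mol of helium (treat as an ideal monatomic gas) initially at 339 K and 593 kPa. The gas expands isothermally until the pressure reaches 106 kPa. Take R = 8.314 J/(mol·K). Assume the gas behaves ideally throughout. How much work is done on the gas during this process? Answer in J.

V₁ = nRT₁/P₁ = 0.935×8.314×339/593 = 4.44 L.
Isothermal: T stays 339 K; PV = const ⇒ V₂ = 24.9 L, P₂ = 106 kPa.
W = nRT ln(V₂/V₁) = 0.935×8.314×339×ln(5.59) = 4540 J.
Work done on the gas = −W_by = -4540 J.

-4540 J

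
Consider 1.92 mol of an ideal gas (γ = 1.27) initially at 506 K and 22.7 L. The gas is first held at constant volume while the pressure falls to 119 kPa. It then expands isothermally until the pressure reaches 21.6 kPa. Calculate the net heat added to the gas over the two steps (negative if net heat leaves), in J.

-15300 J

P₁ = nRT₁/V₁ = 1.92×8.314×506/22.7 = 356 kPa.
Step 1 — Isochoric: V stays 22.7 L; P/T = const ⇒ T₂ = 169 K, P₂ = 119 kPa.
W = 0 (no volume change).
ΔU = nCvΔT = 1.92×30.8×(169−506) = -19900 J.
Q = ΔU = -19900 J.
State after step 1: P = 119 kPa, V = 22.7 L, T = 169 K.
Step 2 — Isothermal: T stays 169 K; PV = const ⇒ V₂ = 125 L, P₂ = 21.6 kPa.
ΔU = 0 (ideal gas, T constant).
W = nRT ln(V₂/V₁) = 1.92×8.314×169×ln(5.51) = 4610 J.
Q = ΔU + W = 4610 J.
Net over both steps: W = 4610 J, Q = -15300 J, ΔU = -19900 J.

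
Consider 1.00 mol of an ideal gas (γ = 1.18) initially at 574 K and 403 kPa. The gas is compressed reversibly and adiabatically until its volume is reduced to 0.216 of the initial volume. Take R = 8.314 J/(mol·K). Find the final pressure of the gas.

2460 kPa

V₁ = nRT₁/P₁ = 1.00×8.314×574/403 = 11.8 L.
Adiabatic: TV^(γ−1) = const ⇒ T₂ = 574×(4.63)^0.180 = 756 K; PV^γ = const ⇒ P₂ = 2460 kPa.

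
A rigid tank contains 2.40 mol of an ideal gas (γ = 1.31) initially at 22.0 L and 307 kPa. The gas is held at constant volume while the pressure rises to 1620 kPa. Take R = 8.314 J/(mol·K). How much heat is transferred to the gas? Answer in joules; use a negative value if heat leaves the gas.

T₁ = P₁V₁/(nR) = 307×22.0/(2.40×8.314) = 338 K.
Isochoric: V stays 22.0 L; P/T = const ⇒ T₂ = 1790 K, P₂ = 1620 kPa.
W = 0 (no volume change).
ΔU = nCvΔT = 2.40×26.8×(1790−338) = 93200 J.
Q = ΔU = 93200 J.

93200 J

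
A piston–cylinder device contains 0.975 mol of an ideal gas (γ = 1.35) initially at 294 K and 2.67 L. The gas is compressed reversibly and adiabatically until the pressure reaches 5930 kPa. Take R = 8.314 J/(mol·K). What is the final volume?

P₁ = nRT₁/V₁ = 0.975×8.314×294/2.67 = 893 kPa.
Adiabatic: T₂/T₁ = (P₂/P₁)^((γ−1)/γ) ⇒ T₂ = 294×(6.64)^0.259 = 480 K; V₂ = 0.657 L.

0.657 L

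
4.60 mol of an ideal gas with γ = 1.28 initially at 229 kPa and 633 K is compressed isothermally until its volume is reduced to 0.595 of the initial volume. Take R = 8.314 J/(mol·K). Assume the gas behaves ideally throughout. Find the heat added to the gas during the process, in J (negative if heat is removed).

-12600 J

V₁ = nRT₁/P₁ = 4.60×8.314×633/229 = 106 L.
Isothermal: T stays 633 K; PV = const ⇒ V₂ = 62.9 L, P₂ = 385 kPa.
ΔU = 0 (ideal gas, T constant).
W = nRT ln(V₂/V₁) = 4.60×8.314×633×ln(0.595) = -12600 J.
Q = ΔU + W = -12600 J.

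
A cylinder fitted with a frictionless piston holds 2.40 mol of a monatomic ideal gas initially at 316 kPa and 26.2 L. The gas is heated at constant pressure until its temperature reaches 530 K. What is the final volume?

33.5 L

T₁ = P₁V₁/(nR) = 316×26.2/(2.40×8.314) = 415 K.
Isobaric: P stays 316 kPa; V/T = const ⇒ T₂ = 530 K, V₂ = 33.5 L.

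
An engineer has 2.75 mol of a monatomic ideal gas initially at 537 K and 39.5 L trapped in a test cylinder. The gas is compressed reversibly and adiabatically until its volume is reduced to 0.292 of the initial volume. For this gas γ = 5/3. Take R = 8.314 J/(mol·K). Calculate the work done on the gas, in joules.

23400 J

P₁ = nRT₁/V₁ = 2.75×8.314×537/39.5 = 311 kPa.
Adiabatic: TV^(γ−1) = const ⇒ T₂ = 537×(3.42)^0.667 = 1220 K; PV^γ = const ⇒ P₂ = 2420 kPa.
ΔU = nCvΔT = 2.75×12.5×(1220−537) = 23400 J.
Q = 0 for an adiabatic process, so W = −ΔU = -23400 J.
Work done on the gas = −W_by = 23400 J.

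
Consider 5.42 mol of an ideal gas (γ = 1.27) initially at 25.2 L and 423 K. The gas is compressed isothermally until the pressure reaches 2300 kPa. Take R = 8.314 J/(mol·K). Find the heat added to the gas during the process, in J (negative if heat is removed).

P₁ = nRT₁/V₁ = 5.42×8.314×423/25.2 = 756 kPa.
Isothermal: T stays 423 K; PV = const ⇒ V₂ = 8.29 L, P₂ = 2300 kPa.
ΔU = 0 (ideal gas, T constant).
W = nRT ln(V₂/V₁) = 5.42×8.314×423×ln(0.329) = -21200 J.
Q = ΔU + W = -21200 J.

-21200 J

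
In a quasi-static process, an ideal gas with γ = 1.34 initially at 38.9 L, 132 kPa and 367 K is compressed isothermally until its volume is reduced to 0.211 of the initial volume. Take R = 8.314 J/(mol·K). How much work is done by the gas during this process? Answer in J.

-7990 J

n = P₁V₁/(RT₁) = 132×38.9/(8.314×367) = 1.68 mol.
Isothermal: T stays 367 K; PV = const ⇒ V₂ = 8.21 L, P₂ = 626 kPa.
W = nRT ln(V₂/V₁) = 1.68×8.314×367×ln(0.211) = -7990 J.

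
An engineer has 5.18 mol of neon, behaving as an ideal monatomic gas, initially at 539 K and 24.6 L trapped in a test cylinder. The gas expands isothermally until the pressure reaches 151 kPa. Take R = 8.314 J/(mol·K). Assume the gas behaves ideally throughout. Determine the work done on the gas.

-42500 J

P₁ = nRT₁/V₁ = 5.18×8.314×539/24.6 = 944 kPa.
Isothermal: T stays 539 K; PV = const ⇒ V₂ = 154 L, P₂ = 151 kPa.
W = nRT ln(V₂/V₁) = 5.18×8.314×539×ln(6.25) = 42500 J.
Work done on the gas = −W_by = -42500 J.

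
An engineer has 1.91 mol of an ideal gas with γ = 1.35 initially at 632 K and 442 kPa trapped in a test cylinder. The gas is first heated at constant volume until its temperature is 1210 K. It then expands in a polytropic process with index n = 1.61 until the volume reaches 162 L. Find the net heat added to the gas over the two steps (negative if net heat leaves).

V₁ = nRT₁/P₁ = 1.91×8.314×632/442 = 22.7 L.
Step 1 — Isochoric: V stays 22.7 L; P/T = const ⇒ T₂ = 1210 K, P₂ = 846 kPa.
W = 0 (no volume change).
ΔU = nCvΔT = 1.91×23.8×(1210−632) = 26200 J.
Q = ΔU = 26200 J.
State after step 1: P = 846 kPa, V = 22.7 L, T = 1210 K.
Step 2 — Polytropic n=1.61: T₂ = T₁(V₁/V₂)^(n−1) = 1210×(0.140)^0.61 = 365 K; P₂ = P₁(V₁/V₂)^n = 35.8 kPa.
W = (P₁V₁−P₂V₂)/(n−1) = (846×22.7−35.8×162)/0.61 = 22000 J.
ΔU = nCvΔT = 1.91×23.8×(365−1210) = -38300 J.
Q = ΔU + W = -16300 J.
Net over both steps: W = 22000 J, Q = 9880 J, ΔU = -12100 J.

9880 J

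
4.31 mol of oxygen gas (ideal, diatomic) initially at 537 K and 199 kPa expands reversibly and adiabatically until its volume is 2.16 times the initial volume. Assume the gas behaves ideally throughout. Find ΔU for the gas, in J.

-12800 J

V₁ = nRT₁/P₁ = 4.31×8.314×537/199 = 96.7 L.
Adiabatic: TV^(γ−1) = const ⇒ T₂ = 537×(0.463)^0.400 = 395 K; PV^γ = const ⇒ P₂ = 67.7 kPa.
For an ideal gas ΔU = nCvΔT with Cv = (5/2)R = 20.8 J/(mol·K).
ΔU = 4.31×20.8×(395−537) = -12800 J.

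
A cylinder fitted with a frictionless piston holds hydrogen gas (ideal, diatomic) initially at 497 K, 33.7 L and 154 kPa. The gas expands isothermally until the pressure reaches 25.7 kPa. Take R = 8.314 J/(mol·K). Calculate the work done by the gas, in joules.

9290 J

n = P₁V₁/(RT₁) = 154×33.7/(8.314×497) = 1.26 mol.
Isothermal: T stays 497 K; PV = const ⇒ V₂ = 202 L, P₂ = 25.7 kPa.
W = nRT ln(V₂/V₁) = 1.26×8.314×497×ln(5.99) = 9290 J.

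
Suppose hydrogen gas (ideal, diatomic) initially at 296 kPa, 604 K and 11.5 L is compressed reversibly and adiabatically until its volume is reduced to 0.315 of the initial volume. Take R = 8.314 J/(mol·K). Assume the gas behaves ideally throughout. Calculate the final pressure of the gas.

Adiabatic: TV^(γ−1) = const ⇒ T₂ = 604×(3.17)^0.400 = 959 K; PV^γ = const ⇒ P₂ = 1490 kPa.

1490 kPa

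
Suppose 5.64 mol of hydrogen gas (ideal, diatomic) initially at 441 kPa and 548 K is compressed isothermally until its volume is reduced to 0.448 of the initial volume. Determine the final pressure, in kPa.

V₁ = nRT₁/P₁ = 5.64×8.314×548/441 = 58.3 L.
Isothermal: T stays 548 K; PV = const ⇒ V₂ = 26.1 L, P₂ = 984 kPa.

984 kPa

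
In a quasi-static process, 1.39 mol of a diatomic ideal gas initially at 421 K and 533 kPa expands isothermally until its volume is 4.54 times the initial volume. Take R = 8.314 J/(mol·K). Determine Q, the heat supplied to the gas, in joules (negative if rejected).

7360 J

V₁ = nRT₁/P₁ = 1.39×8.314×421/533 = 9.13 L.
Isothermal: T stays 421 K; PV = const ⇒ V₂ = 41.4 L, P₂ = 117 kPa.
ΔU = 0 (ideal gas, T constant).
W = nRT ln(V₂/V₁) = 1.39×8.314×421×ln(4.54) = 7360 J.
Q = ΔU + W = 7360 J.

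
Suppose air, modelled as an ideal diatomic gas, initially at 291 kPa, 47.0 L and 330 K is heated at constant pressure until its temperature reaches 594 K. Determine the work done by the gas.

10900 J

n = P₁V₁/(RT₁) = 291×47.0/(8.314×330) = 4.99 mol.
Isobaric: P stays 291 kPa; V/T = const ⇒ T₂ = 594 K, V₂ = 84.6 L.
W = PΔV = 291×(84.6−47.0) kPa·L = 10900 J.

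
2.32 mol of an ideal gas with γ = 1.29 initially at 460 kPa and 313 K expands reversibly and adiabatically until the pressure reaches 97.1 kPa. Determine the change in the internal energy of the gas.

V₁ = nRT₁/P₁ = 2.32×8.314×313/460 = 13.1 L.
Adiabatic: T₂/T₁ = (P₂/P₁)^((γ−1)/γ) ⇒ T₂ = 313×(0.211)^0.225 = 221 K; V₂ = 43.8 L.
For an ideal gas ΔU = nCvΔT with Cv = R/(γ−1) = 28.7 J/(mol·K).
ΔU = 2.32×28.7×(221−313) = -6140 J.

-6140 J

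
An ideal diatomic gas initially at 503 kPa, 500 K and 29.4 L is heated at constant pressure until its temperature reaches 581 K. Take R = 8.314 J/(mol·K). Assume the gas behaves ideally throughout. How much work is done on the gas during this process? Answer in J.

n = P₁V₁/(RT₁) = 503×29.4/(8.314×500) = 3.56 mol.
Isobaric: P stays 503 kPa; V/T = const ⇒ T₂ = 581 K, V₂ = 34.2 L.
W = PΔV = 503×(34.2−29.4) kPa·L = 2400 J.
Work done on the gas = −W_by = -2400 J.

-2400 J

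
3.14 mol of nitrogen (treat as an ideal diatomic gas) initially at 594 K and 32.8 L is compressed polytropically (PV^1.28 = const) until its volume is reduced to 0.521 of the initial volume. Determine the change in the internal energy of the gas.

7760 J

P₁ = nRT₁/V₁ = 3.14×8.314×594/32.8 = 473 kPa.
Polytropic n=1.28: T₂ = T₁(V₁/V₂)^(n−1) = 594×(1.92)^0.28 = 713 K; P₂ = P₁(V₁/V₂)^n = 1090 kPa.
For an ideal gas ΔU = nCvΔT with Cv = (5/2)R = 20.8 J/(mol·K).
ΔU = 3.14×20.8×(713−594) = 7760 J.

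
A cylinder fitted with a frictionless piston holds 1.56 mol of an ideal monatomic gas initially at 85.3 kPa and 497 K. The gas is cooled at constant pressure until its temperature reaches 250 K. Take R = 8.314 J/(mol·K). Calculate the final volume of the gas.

38.0 L

V₁ = nRT₁/P₁ = 1.56×8.314×497/85.3 = 75.6 L.
Isobaric: P stays 85.3 kPa; V/T = const ⇒ T₂ = 250 K, V₂ = 38.0 L.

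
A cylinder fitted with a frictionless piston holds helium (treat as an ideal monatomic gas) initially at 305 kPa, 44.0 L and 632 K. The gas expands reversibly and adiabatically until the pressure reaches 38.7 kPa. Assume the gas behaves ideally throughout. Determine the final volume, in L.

152 L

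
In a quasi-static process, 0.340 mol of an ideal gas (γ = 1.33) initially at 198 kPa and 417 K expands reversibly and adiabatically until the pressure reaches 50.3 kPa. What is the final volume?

V₁ = nRT₁/P₁ = 0.340×8.314×417/198 = 5.95 L.
Adiabatic: T₂/T₁ = (P₂/P₁)^((γ−1)/γ) ⇒ T₂ = 417×(0.254)^0.248 = 297 K; V₂ = 16.7 L.

16.7 L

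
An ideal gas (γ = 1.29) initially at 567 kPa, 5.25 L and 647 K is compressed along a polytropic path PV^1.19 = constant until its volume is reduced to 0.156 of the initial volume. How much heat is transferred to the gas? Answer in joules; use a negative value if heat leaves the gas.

-2290 J

n = P₁V₁/(RT₁) = 567×5.25/(8.314×647) = 0.553 mol.
Polytropic n=1.19: T₂ = T₁(V₁/V₂)^(n−1) = 647×(6.41)^0.19 = 921 K; P₂ = P₁(V₁/V₂)^n = 5170 kPa.
W = (P₁V₁−P₂V₂)/(n−1) = (567×5.25−5170×0.819)/0.19 = -6630 J.
ΔU = nCvΔT = 0.553×28.7×(921−647) = 4350 J.
Q = ΔU + W = -2290 J.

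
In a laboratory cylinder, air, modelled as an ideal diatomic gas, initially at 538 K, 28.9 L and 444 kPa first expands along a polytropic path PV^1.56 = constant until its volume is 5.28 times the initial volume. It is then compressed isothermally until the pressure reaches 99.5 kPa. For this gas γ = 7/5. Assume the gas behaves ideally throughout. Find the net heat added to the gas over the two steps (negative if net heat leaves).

-11100 J

n = P₁V₁/(RT₁) = 444×28.9/(8.314×538) = 2.87 mol.
Step 1 — Polytropic n=1.56: T₂ = T₁(V₁/V₂)^(n−1) = 538×(0.189)^0.56 = 212 K; P₂ = P₁(V₁/V₂)^n = 33.1 kPa.
W = (P₁V₁−P₂V₂)/(n−1) = (444×28.9−33.1×153)/0.56 = 13900 J.
ΔU = nCvΔT = 2.87×20.8×(212−538) = -19400 J.
Q = ΔU + W = -5560 J.
State after step 1: P = 33.1 kPa, V = 153 L, T = 212 K.
Step 2 — Isothermal: T stays 212 K; PV = const ⇒ V₂ = 50.8 L, P₂ = 99.5 kPa.
ΔU = 0 (ideal gas, T constant).
W = nRT ln(V₂/V₁) = 2.87×8.314×212×ln(0.333) = -5560 J.
Q = ΔU + W = -5560 J.
Net over both steps: W = 8330 J, Q = -11100 J, ΔU = -19400 J.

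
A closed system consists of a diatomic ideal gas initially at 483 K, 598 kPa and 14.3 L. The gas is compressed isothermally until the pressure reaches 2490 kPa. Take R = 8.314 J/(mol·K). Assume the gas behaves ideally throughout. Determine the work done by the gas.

-12200 J

n = P₁V₁/(RT₁) = 598×14.3/(8.314×483) = 2.13 mol.
Isothermal: T stays 483 K; PV = const ⇒ V₂ = 3.43 L, P₂ = 2490 kPa.
W = nRT ln(V₂/V₁) = 2.13×8.314×483×ln(0.240) = -12200 J.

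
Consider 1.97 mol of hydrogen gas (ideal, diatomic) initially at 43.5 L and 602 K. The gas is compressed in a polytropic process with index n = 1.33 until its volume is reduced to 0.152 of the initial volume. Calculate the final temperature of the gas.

P₁ = nRT₁/V₁ = 1.97×8.314×602/43.5 = 227 kPa.
Polytropic n=1.33: T₂ = T₁(V₁/V₂)^(n−1) = 602×(6.58)^0.33 = 1120 K; P₂ = P₁(V₁/V₂)^n = 2780 kPa.

1120 K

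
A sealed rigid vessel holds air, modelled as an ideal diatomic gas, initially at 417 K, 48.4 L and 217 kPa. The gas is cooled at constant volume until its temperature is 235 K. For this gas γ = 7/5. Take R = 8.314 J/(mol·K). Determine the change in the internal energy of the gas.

-11500 J

n = P₁V₁/(RT₁) = 217×48.4/(8.314×417) = 3.03 mol.
Isochoric: V stays 48.4 L; P/T = const ⇒ T₂ = 235 K, P₂ = 122 kPa.
For an ideal gas ΔU = nCvΔT with Cv = (5/2)R = 20.8 J/(mol·K).
ΔU = 3.03×20.8×(235−417) = -11500 J.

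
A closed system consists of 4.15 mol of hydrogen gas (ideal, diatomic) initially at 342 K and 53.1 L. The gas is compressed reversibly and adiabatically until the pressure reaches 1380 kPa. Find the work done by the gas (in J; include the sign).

-20200 J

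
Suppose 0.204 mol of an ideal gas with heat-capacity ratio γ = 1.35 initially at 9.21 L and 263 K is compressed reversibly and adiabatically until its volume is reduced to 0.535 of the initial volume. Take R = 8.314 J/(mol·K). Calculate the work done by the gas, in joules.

-312 J

P₁ = nRT₁/V₁ = 0.204×8.314×263/9.21 = 48.4 kPa.
Adiabatic: TV^(γ−1) = const ⇒ T₂ = 263×(1.87)^0.350 = 327 K; PV^γ = const ⇒ P₂ = 113 kPa.
ΔU = nCvΔT = 0.204×23.8×(327−263) = 312 J.
Q = 0 for an adiabatic process, so W = −ΔU = -312 J.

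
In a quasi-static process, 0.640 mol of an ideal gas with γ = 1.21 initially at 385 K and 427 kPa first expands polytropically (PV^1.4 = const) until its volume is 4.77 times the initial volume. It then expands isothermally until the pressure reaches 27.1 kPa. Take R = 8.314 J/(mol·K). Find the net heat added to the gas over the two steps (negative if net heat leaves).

V₁ = nRT₁/P₁ = 0.640×8.314×385/427 = 4.80 L.
Step 1 — Polytropic n=1.4: T₂ = T₁(V₁/V₂)^(n−1) = 385×(0.210)^0.40 = 206 K; P₂ = P₁(V₁/V₂)^n = 47.9 kPa.
W = (P₁V₁−P₂V₂)/(n−1) = (427×4.80−47.9×22.9)/0.40 = 2380 J.
ΔU = nCvΔT = 0.640×39.6×(206−385) = -4530 J.
Q = ΔU + W = -2150 J.
State after step 1: P = 47.9 kPa, V = 22.9 L, T = 206 K.
Step 2 — Isothermal: T stays 206 K; PV = const ⇒ V₂ = 40.5 L, P₂ = 27.1 kPa.
ΔU = 0 (ideal gas, T constant).
W = nRT ln(V₂/V₁) = 0.640×8.314×206×ln(1.77) = 625 J.
Q = ΔU + W = 625 J.
Net over both steps: W = 3000 J, Q = -1530 J, ΔU = -4530 J.

-1530 J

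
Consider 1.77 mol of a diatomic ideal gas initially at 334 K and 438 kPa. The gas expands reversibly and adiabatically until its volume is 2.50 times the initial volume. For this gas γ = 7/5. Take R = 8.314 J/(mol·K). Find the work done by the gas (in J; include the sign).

3770 J

V₁ = nRT₁/P₁ = 1.77×8.314×334/438 = 11.2 L.
Adiabatic: TV^(γ−1) = const ⇒ T₂ = 334×(0.400)^0.400 = 232 K; PV^γ = const ⇒ P₂ = 121 kPa.
ΔU = nCvΔT = 1.77×20.8×(232−334) = -3770 J.
Q = 0 for an adiabatic process, so W = −ΔU = 3770 J.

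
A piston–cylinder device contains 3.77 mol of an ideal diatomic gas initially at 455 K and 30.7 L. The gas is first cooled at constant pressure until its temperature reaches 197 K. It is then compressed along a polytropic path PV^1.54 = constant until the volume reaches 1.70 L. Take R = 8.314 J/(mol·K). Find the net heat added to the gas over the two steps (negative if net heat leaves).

-20200 J

P₁ = nRT₁/V₁ = 3.77×8.314×455/30.7 = 465 kPa.
Step 1 — Isobaric: P stays 465 kPa; V/T = const ⇒ T₂ = 197 K, V₂ = 13.3 L.
W = PΔV = 465×(13.3−30.7) kPa·L = -8090 J.
ΔU = nCvΔT = 3.77×20.8×(197−455) = -20200 J.
Q = ΔU + W = nCpΔT = -28300 J.
State after step 1: P = 465 kPa, V = 13.3 L, T = 197 K.
Step 2 — Polytropic n=1.54: T₂ = T₁(V₁/V₂)^(n−1) = 197×(7.82)^0.54 = 598 K; P₂ = P₁(V₁/V₂)^n = 11000 kPa.
W = (P₁V₁−P₂V₂)/(n−1) = (465×13.3−11000×1.70)/0.54 = -23300 J.
ΔU = nCvΔT = 3.77×20.8×(598−197) = 31400 J.
Q = ΔU + W = 8150 J.
Net over both steps: W = -31400 J, Q = -20200 J, ΔU = 11200 J.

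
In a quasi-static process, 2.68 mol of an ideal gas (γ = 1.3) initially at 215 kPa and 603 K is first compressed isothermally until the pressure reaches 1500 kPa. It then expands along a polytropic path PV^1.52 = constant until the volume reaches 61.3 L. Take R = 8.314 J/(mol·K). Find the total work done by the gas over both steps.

V₁ = nRT₁/P₁ = 2.68×8.314×603/215 = 62.5 L.
Step 1 — Isothermal: T stays 603 K; PV = const ⇒ V₂ = 8.96 L, P₂ = 1500 kPa.
ΔU = 0 (ideal gas, T constant).
W = nRT ln(V₂/V₁) = 2.68×8.314×603×ln(0.143) = -26100 J.
Q = ΔU + W = -26100 J.
State after step 1: P = 1500 kPa, V = 8.96 L, T = 603 K.
Step 2 — Polytropic n=1.52: T₂ = T₁(V₁/V₂)^(n−1) = 603×(0.146)^0.52 = 222 K; P₂ = P₁(V₁/V₂)^n = 80.6 kPa.
W = (P₁V₁−P₂V₂)/(n−1) = (1500×8.96−80.6×61.3)/0.52 = 16300 J.
ΔU = nCvΔT = 2.68×27.7×(222−603) = -28300 J.
Q = ΔU + W = -12000 J.
Net over both steps: W = -9770 J, Q = -38100 J, ΔU = -28300 J.

-9770 J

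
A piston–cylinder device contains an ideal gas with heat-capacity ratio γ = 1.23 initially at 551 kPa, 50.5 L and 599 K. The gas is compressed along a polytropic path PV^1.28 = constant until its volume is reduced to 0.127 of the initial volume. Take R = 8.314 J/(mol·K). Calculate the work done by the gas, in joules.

-77700 J

n = P₁V₁/(RT₁) = 551×50.5/(8.314×599) = 5.59 mol.
Polytropic n=1.28: T₂ = T₁(V₁/V₂)^(n−1) = 599×(7.87)^0.28 = 1070 K; P₂ = P₁(V₁/V₂)^n = 7730 kPa.
W = (P₁V₁−P₂V₂)/(n−1) = (551×50.5−7730×6.41)/0.28 = -77700 J.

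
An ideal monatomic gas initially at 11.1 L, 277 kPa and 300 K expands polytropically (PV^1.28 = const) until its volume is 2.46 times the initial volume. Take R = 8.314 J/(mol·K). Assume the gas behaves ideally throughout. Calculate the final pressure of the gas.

87.5 kPa

Polytropic n=1.28: T₂ = T₁(V₁/V₂)^(n−1) = 300×(0.407)^0.28 = 233 K; P₂ = P₁(V₁/V₂)^n = 87.5 kPa.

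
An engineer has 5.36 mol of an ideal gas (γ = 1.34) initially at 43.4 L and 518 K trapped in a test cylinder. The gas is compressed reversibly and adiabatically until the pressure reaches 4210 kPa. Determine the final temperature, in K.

P₁ = nRT₁/V₁ = 5.36×8.314×518/43.4 = 532 kPa.
Adiabatic: T₂/T₁ = (P₂/P₁)^((γ−1)/γ) ⇒ T₂ = 518×(7.92)^0.254 = 876 K; V₂ = 9.27 L.

876 K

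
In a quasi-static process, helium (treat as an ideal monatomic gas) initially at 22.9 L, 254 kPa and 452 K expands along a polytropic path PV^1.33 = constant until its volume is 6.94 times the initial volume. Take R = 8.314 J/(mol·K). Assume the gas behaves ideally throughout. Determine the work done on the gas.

n = P₁V₁/(RT₁) = 254×22.9/(8.314×452) = 1.55 mol.
Polytropic n=1.33: T₂ = T₁(V₁/V₂)^(n−1) = 452×(0.144)^0.33 = 239 K; P₂ = P₁(V₁/V₂)^n = 19.3 kPa.
W = (P₁V₁−P₂V₂)/(n−1) = (254×22.9−19.3×159)/0.33 = 8330 J.
Work done on the gas = −W_by = -8330 J.

-8330 J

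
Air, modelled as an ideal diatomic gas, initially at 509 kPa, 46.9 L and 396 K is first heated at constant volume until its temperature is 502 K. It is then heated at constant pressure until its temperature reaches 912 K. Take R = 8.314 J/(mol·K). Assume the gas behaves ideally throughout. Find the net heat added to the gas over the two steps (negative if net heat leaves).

n = P₁V₁/(RT₁) = 509×46.9/(8.314×396) = 7.25 mol.
Step 1 — Isochoric: V stays 46.9 L; P/T = const ⇒ T₂ = 502 K, P₂ = 645 kPa.
W = 0 (no volume change).
ΔU = nCvΔT = 7.25×20.8×(502−396) = 16000 J.
Q = ΔU = 16000 J.
State after step 1: P = 645 kPa, V = 46.9 L, T = 502 K.
Step 2 — Isobaric: P stays 645 kPa; V/T = const ⇒ T₂ = 912 K, V₂ = 85.2 L.
W = PΔV = 645×(85.2−46.9) kPa·L = 24700 J.
ΔU = nCvΔT = 7.25×20.8×(912−502) = 61800 J.
Q = ΔU + W = nCpΔT = 86500 J.
Net over both steps: W = 24700 J, Q = 102000 J, ΔU = 77800 J.

102000 J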